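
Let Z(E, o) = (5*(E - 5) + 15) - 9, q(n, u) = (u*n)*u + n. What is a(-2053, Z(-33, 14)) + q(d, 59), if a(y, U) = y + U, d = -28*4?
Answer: -392221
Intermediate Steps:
d = -112
q(n, u) = n + n*u² (q(n, u) = (n*u)*u + n = n*u² + n = n + n*u²)
Z(E, o) = -19 + 5*E (Z(E, o) = (5*(-5 + E) + 15) - 9 = ((-25 + 5*E) + 15) - 9 = (-10 + 5*E) - 9 = -19 + 5*E)
a(y, U) = U + y
a(-2053, Z(-33, 14)) + q(d, 59) = ((-19 + 5*(-33)) - 2053) - 112*(1 + 59²) = ((-19 - 165) - 2053) - 112*(1 + 3481) = (-184 - 2053) - 112*3482 = -2237 - 389984 = -392221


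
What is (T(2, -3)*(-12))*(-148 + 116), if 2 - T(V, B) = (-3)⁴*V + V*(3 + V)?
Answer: -65280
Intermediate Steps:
T(V, B) = 2 - 81*V - V*(3 + V) (T(V, B) = 2 - ((-3)⁴*V + V*(3 + V)) = 2 - (81*V + V*(3 + V)) = 2 + (-81*V - V*(3 + V)) = 2 - 81*V - V*(3 + V))
(T(2, -3)*(-12))*(-148 + 116) = ((2 - 1*2² - 84*2)*(-12))*(-148 + 116) = ((2 - 1*4 - 168)*(-12))*(-32) = ((2 - 4 - 168)*(-12))*(-32) = -170*(-12)*(-32) = 2040*(-32) = -65280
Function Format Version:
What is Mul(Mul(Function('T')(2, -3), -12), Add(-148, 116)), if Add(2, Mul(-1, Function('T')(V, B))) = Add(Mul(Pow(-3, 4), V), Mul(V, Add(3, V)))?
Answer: -65280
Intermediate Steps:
Function('T')(V, B) = Add(2, Mul(-81, V), Mul(-1, V, Add(3, V))) (Function('T')(V, B) = Add(2, Mul(-1, Add(Mul(Pow(-3, 4), V), Mul(V, Add(3, V))))) = Add(2, Mul(-1, Add(Mul(81, V), Mul(V, Add(3, V))))) = Add(2, Add(Mul(-81, V), Mul(-1, V, Add(3, V)))) = Add(2, Mul(-81, V), Mul(-1, V, Add(3, V))))
Mul(Mul(Function('T')(2, -3), -12), Add(-148, 116)) = Mul(Mul(Add(2, Mul(-1, Pow(2, 2)), Mul(-84, 2)), -12), Add(-148, 116)) = Mul(Mul(Add(2, Mul(-1, 4), -168), -12), -32) = Mul(Mul(Add(2, -4, -168), -12), -32) = Mul(Mul(-170, -12), -32) = Mul(2040, -32) = -65280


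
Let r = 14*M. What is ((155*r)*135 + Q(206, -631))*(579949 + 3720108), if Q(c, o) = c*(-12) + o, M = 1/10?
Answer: 112627092944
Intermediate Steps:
M = ⅒ ≈ 0.10000
r = 7/5 (r = 14*(⅒) = 7/5 ≈ 1.4000)
Q(c, o) = o - 12*c (Q(c, o) = -12*c + o = o - 12*c)
((155*r)*135 + Q(206, -631))*(579949 + 3720108) = ((155*(7/5))*135 + (-631 - 12*206))*(579949 + 3720108) = (217*135 + (-631 - 2472))*4300057 = (29295 - 3103)*4300057 = 26192*4300057 = 112627092944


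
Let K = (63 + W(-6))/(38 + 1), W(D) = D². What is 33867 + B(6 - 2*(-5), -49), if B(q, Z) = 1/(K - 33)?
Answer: 13411319/396 ≈ 33867.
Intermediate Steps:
K = 33/13 (K = (63 + (-6)²)/(38 + 1) = (63 + 36)/39 = 99*(1/39) = 33/13 ≈ 2.5385)
B(q, Z) = -13/396 (B(q, Z) = 1/(33/13 - 33) = 1/(-396/13) = -13/396)
33867 + B(6 - 2*(-5), -49) = 33867 - 13/396 = 13411319/396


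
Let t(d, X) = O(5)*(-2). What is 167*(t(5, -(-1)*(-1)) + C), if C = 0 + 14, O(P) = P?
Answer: 668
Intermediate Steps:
t(d, X) = -10 (t(d, X) = 5*(-2) = -10)
C = 14
167*(t(5, -(-1)*(-1)) + C) = 167*(-10 + 14) = 167*4 = 668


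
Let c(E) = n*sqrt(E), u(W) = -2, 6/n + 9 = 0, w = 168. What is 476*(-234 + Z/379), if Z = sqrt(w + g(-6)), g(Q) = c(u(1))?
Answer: -111384 + 476*sqrt(1512 - 6*I*sqrt(2))/1137 ≈ -1.1137e+5 - 0.045678*I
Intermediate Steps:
n = -2/3 (n = 6/(-9 + 0) = 6/(-9) = 6*(-1/9) = -2/3 ≈ -0.66667)
c(E) = -2*sqrt(E)/3
g(Q) = -2*I*sqrt(2)/3
Z = sqrt(168 - 2*I*sqrt(2)/3) ≈ 12.962 - 0.03637*I
476*(-234 + Z/379) = 476*(-234 + (sqrt(1512 - 6*I*sqrt(2))/3)/379) = 476*(-234 + (sqrt(1512 - 6*I*sqrt(2))/3)*(1/379)) = 476*(-234 + sqrt(1512 - 6*I*sqrt(2))/1137) = -111384 + 476*sqrt(1512 - 6*I*sqrt(2))/1137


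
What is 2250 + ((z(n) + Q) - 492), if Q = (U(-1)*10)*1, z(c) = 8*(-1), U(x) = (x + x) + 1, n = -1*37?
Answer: 1740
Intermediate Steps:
n = -37
U(x) = 1 + 2*x (U(x) = 2*x + 1 = 1 + 2*x)
z(c) = -8
Q = -10 (Q = ((1 + 2*(-1))*10)*1 = ((1 - 2)*10)*1 = -1*10*1 = -10*1 = -10)
2250 + ((z(n) + Q) - 492) = 2250 + ((-8 - 10) - 492) = 2250 + (-18 - 492) = 2250 - 510 = 1740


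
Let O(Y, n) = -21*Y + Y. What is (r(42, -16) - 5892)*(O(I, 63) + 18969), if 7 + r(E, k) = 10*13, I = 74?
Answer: -100894041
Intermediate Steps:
r(E, k) = 123 (r(E, k) = -7 + 10*13 = -7 + 130 = 123)
O(Y, n) = -20*Y
(r(42, -16) - 5892)*(O(I, 63) + 18969) = (123 - 5892)*(-20*74 + 18969) = -5769*(-1480 + 18969) = -5769*17489 = -100894041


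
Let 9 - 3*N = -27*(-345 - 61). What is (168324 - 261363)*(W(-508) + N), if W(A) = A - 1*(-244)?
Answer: 364247685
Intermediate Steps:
W(A) = 244 + A (W(A) = A + 244 = 244 + A)
N = -3651 (N = 3 - (-9)*(-345 - 61) = 3 - (-9)*(-406) = 3 - 1/3*10962 = 3 - 3654 = -3651)
(168324 - 261363)*(W(-508) + N) = (168324 - 261363)*((244 - 508) - 3651) = -93039*(-264 - 3651) = -93039*(-3915) = 364247685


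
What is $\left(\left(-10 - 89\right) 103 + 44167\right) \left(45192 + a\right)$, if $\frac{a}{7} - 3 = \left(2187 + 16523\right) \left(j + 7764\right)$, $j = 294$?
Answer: $35851988037810$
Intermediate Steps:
$a = 1055356281$ ($a = 21 + 7 \left(2187 + 16523\right) \left(294 + 7764\right) = 21 + 7 \cdot 18710 \cdot 8058 = 21 + 7 \cdot 150765180 = 21 + 1055356260 = 1055356281$)
$\left(\left(-10 - 89\right) 103 + 44167\right) \left(45192 + a\right) = \left(\left(-10 - 89\right) 103 + 44167\right) \left(45192 + 1055356281\right) = \left(\left(-99\right) 103 + 44167\right) 1055401473 = \left(-10197 + 44167\right) 1055401473 = 33970 \cdot 1055401473 = 35851988037810$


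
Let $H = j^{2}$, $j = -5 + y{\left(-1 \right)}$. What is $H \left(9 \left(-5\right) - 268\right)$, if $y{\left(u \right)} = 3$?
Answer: $-1252$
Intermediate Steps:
$j = -2$ ($j = -5 + 3 = -2$)
$H = 4$ ($H = \left(-2\right)^{2} = 4$)
$H \left(9 \left(-5\right) - 268\right) = 4 \left(9 \left(-5\right) - 268\right) = 4 \left(-45 - 268\right) = 4 \left(-313\right) = -1252$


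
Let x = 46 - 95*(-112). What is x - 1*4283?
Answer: 6403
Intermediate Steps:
x = 10686 (x = 46 + 10640 = 10686)
x - 1*4283 = 10686 - 1*4283 = 10686 - 4283 = 6403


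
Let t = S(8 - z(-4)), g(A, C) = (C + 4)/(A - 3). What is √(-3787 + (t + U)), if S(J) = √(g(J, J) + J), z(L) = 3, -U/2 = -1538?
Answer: √(-2844 + 2*√38)/2 ≈ 26.607*I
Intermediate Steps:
g(A, C) = (4 + C)/(-3 + A)
U = 3076 (U = -2*(-1538) = 3076)
S(J) = √(J + (4 + J)/(-3 + J)) (S(J) = √((4 + J)/(-3 + J) + J) = √(J + (4 + J)/(-3 + J)))
t = √38/2 (t = √((4 + (8 - 1*3) + (8 - 1*3)*(-3 + (8 - 1*3)))/(-3 + (8 - 1*3))) = √((4 + (8 - 3) + (8 - 3)*(-3 + (8 - 3)))/(-3 + (8 - 3))) = √((4 + 5 + 5*(-3 + 5))/(-3 + 5)) = √((4 + 5 + 5*2)/2) = √((4 + 5 + 10)/2) = √((½)*19) = √(19/2) = √38/2 ≈ 3.0822)
√(-3787 + (t + U)) = √(-3787 + (√38/2 + 3076)) = √(-3787 + (3076 + √38/2)) = √(-711 + √38/2)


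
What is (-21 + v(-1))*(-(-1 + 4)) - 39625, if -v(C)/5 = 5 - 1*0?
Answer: -39487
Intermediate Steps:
v(C) = -25 (v(C) = -5*(5 - 1*0) = -5*(5 + 0) = -5*5 = -25)
(-21 + v(-1))*(-(-1 + 4)) - 39625 = (-21 - 25)*(-(-1 + 4)) - 39625 = -(-46)*3 - 39625 = -46*(-3) - 39625 = 138 - 39625 = -39487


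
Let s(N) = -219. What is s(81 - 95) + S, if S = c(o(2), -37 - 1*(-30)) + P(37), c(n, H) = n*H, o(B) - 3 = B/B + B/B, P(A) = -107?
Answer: -361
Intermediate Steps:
o(B) = 5 (o(B) = 3 + (B/B + B/B) = 3 + (1 + 1) = 3 + 2 = 5)
c(n, H) = H*n
S = -142 (S = (-37 - 1*(-30))*5 - 107 = (-37 + 30)*5 - 107 = -7*5 - 107 = -35 - 107 = -142)
s(81 - 95) + S = -219 - 142 = -361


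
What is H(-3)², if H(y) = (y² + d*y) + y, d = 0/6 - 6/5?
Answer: 2304/25 ≈ 92.160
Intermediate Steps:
d = -6/5 (d = 0*(⅙) - 6*⅕ = 0 - 6/5 = -6/5 ≈ -1.2000)
H(y) = y² - y/5 (H(y) = (y² - 6*y/5) + y = y² - y/5)
H(-3)² = (-3*(-⅕ - 3))² = (-3*(-16/5))² = (48/5)² = 2304/25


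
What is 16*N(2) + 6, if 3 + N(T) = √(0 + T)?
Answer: -42 + 16*√2 ≈ -19.373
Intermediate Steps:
N(T) = -3 + √T (N(T) = -3 + √(0 + T) = -3 + √T)
16*N(2) + 6 = 16*(-3 + √2) + 6 = (-48 + 16*√2) + 6 = -42 + 16*√2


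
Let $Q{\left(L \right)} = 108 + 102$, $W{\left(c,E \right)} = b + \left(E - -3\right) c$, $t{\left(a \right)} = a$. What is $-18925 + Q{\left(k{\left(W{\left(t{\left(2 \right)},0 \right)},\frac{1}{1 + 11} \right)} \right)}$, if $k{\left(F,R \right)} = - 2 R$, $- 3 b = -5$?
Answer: $-18715$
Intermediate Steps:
$b = \frac{5}{3}$ ($b = \left(- \frac{1}{3}\right) \left(-5\right) = \frac{5}{3} \approx 1.6667$)
$W{\left(c,E \right)} = \frac{5}{3} + c \left(3 + E\right)$ ($W{\left(c,E \right)} = \frac{5}{3} + \left(E - -3\right) c = \frac{5}{3} + \left(E + 3\right) c = \frac{5}{3} + \left(3 + E\right) c = \frac{5}{3} + c \left(3 + E\right)$)
$Q{\left(L \right)} = 210$
$-18925 + Q{\left(k{\left(W{\left(t{\left(2 \right)},0 \right)},\frac{1}{1 + 11} \right)} \right)} = -18925 + 210 = -18715$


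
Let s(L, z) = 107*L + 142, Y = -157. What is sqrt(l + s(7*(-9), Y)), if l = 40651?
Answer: 2*sqrt(8513) ≈ 184.53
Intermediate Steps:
s(L, z) = 142 + 107*L
sqrt(l + s(7*(-9), Y)) = sqrt(40651 + (142 + 107*(7*(-9)))) = sqrt(40651 + (142 + 107*(-63))) = sqrt(40651 + (142 - 6741)) = sqrt(40651 - 6599) = sqrt(34052) = 2*sqrt(8513)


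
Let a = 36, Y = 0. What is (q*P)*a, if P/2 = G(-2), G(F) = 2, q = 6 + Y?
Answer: 864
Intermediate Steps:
q = 6 (q = 6 + 0 = 6)
P = 4 (P = 2*2 = 4)
(q*P)*a = (6*4)*36 = 24*36 = 864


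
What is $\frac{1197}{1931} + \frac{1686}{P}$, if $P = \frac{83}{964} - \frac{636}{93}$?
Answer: $- \frac{32350258043}{129888715} \approx -249.06$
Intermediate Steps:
$P = - \frac{201795}{29884}$ ($P = 83 \cdot \frac{1}{964} - \frac{212}{31} = \frac{83}{964} - \frac{212}{31} = - \frac{201795}{29884} \approx -6.7526$)
$\frac{1197}{1931} + \frac{1686}{P} = \frac{1197}{1931} + \frac{1686}{- \frac{201795}{29884}} = 1197 \cdot \frac{1}{1931} + 1686 \left(- \frac{29884}{201795}\right) = \frac{1197}{1931} - \frac{16794808}{67265} = - \frac{32350258043}{129888715}$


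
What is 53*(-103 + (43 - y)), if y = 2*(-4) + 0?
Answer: -2756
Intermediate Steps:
y = -8 (y = -8 + 0 = -8)
53*(-103 + (43 - y)) = 53*(-103 + (43 - 1*(-8))) = 53*(-103 + (43 + 8)) = 53*(-103 + 51) = 53*(-52) = -2756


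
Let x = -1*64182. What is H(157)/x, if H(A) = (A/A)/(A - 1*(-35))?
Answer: -1/12322944 ≈ -8.1149e-8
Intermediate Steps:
x = -64182
H(A) = 1/(35 + A) (H(A) = 1/(A + 35) = 1/(35 + A))
H(157)/x = 1/((35 + 157)*(-64182)) = -1/64182/192 = (1/192)*(-1/64182) = -1/12322944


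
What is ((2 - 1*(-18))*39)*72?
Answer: 56160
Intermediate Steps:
((2 - 1*(-18))*39)*72 = ((2 + 18)*39)*72 = (20*39)*72 = 780*72 = 56160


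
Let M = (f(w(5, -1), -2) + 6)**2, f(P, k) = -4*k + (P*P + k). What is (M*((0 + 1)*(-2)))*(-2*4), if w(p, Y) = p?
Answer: 21904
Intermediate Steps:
f(P, k) = P**2 - 3*k (f(P, k) = -4*k + (P**2 + k) = -4*k + (k + P**2) = P**2 - 3*k)
M = 1369 (M = ((5**2 - 3*(-2)) + 6)**2 = ((25 + 6) + 6)**2 = (31 + 6)**2 = 37**2 = 1369)
(M*((0 + 1)*(-2)))*(-2*4) = (1369*((0 + 1)*(-2)))*(-2*4) = (1369*(1*(-2)))*(-8) = (1369*(-2))*(-8) = -2738*(-8) = 21904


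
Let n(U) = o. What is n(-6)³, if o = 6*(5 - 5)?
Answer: 0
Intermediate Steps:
o = 0 (o = 6*0 = 0)
n(U) = 0
n(-6)³ = 0³ = 0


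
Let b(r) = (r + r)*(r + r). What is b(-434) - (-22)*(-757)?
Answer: 736770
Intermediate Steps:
b(r) = 4*r² (b(r) = (2*r)*(2*r) = 4*r²)
b(-434) - (-22)*(-757) = 4*(-434)² - (-22)*(-757) = 4*188356 - 1*16654 = 753424 - 16654 = 736770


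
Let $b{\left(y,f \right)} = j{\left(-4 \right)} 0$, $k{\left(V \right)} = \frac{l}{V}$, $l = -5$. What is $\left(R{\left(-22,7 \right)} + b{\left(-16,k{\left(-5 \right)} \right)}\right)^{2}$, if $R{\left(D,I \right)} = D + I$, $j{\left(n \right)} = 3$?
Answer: $225$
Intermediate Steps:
$k{\left(V \right)} = - \frac{5}{V}$
$b{\left(y,f \right)} = 0$ ($b{\left(y,f \right)} = 3 \cdot 0 = 0$)
$\left(R{\left(-22,7 \right)} + b{\left(-16,k{\left(-5 \right)} \right)}\right)^{2} = \left(\left(-22 + 7\right) + 0\right)^{2} = \left(-15 + 0\right)^{2} = \left(-15\right)^{2} = 225$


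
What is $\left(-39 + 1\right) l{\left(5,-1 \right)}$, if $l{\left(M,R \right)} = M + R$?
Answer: $-152$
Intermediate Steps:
$\left(-39 + 1\right) l{\left(5,-1 \right)} = \left(-39 + 1\right) \left(5 - 1\right) = \left(-38\right) 4 = -152$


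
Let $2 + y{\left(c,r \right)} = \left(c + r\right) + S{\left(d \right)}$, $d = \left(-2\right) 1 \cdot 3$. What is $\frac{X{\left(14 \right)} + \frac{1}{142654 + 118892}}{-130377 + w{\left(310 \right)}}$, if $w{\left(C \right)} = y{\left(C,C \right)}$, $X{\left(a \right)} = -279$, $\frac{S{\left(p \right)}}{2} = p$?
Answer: $\frac{72971333}{33941085966} \approx 0.0021499$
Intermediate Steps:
$d = -6$ ($d = \left(-2\right) 3 = -6$)
$S{\left(p \right)} = 2 p$
$y{\left(c,r \right)} = -14 + c + r$ ($y{\left(c,r \right)} = -2 + \left(\left(c + r\right) + 2 \left(-6\right)\right) = -2 - \left(12 - c - r\right) = -2 + \left(-12 + c + r\right) = -14 + c + r$)
$w{\left(C \right)} = -14 + 2 C$ ($w{\left(C \right)} = -14 + C + C = -14 + 2 C$)
$\frac{X{\left(14 \right)} + \frac{1}{142654 + 118892}}{-130377 + w{\left(310 \right)}} = \frac{-279 + \frac{1}{142654 + 118892}}{-130377 + \left(-14 + 2 \cdot 310\right)} = \frac{-279 + \frac{1}{261546}}{-130377 + \left(-14 + 620\right)} = \frac{-279 + \frac{1}{261546}}{-130377 + 606} = - \frac{72971333}{261546 \left(-129771\right)} = \left(- \frac{72971333}{261546}\right) \left(- \frac{1}{129771}\right) = \frac{72971333}{33941085966}$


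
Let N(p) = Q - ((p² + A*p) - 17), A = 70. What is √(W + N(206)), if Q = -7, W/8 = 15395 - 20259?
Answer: I*√95758 ≈ 309.45*I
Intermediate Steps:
W = -38912 (W = 8*(15395 - 20259) = 8*(-4864) = -38912)
N(p) = 10 - p² - 70*p (N(p) = -7 - ((p² + 70*p) - 17) = -7 - (-17 + p² + 70*p) = -7 + (17 - p² - 70*p) = 10 - p² - 70*p)
√(W + N(206)) = √(-38912 + (10 - 1*206² - 70*206)) = √(-38912 + (10 - 1*42436 - 14420)) = √(-38912 + (10 - 42436 - 14420)) = √(-38912 - 56846) = √(-95758) = I*√95758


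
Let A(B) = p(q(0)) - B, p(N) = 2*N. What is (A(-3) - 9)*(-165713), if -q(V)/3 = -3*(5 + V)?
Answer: -13919892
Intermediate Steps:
q(V) = 45 + 9*V (q(V) = -(-9)*(5 + V) = -3*(-15 - 3*V) = 45 + 9*V)
A(B) = 90 - B (A(B) = 2*(45 + 9*0) - B = 2*(45 + 0) - B = 2*45 - B = 90 - B)
(A(-3) - 9)*(-165713) = ((90 - 1*(-3)) - 9)*(-165713) = ((90 + 3) - 9)*(-165713) = (93 - 9)*(-165713) = 84*(-165713) = -13919892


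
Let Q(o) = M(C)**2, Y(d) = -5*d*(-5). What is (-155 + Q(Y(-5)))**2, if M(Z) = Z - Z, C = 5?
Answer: 24025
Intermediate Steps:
M(Z) = 0
Y(d) = 25*d
Q(o) = 0 (Q(o) = 0**2 = 0)
(-155 + Q(Y(-5)))**2 = (-155 + 0)**2 = (-155)**2 = 24025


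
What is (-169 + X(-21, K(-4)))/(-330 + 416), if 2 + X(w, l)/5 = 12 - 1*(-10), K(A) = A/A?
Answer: -69/86 ≈ -0.80233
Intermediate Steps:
K(A) = 1
X(w, l) = 100 (X(w, l) = -10 + 5*(12 - 1*(-10)) = -10 + 5*(12 + 10) = -10 + 5*22 = -10 + 110 = 100)
(-169 + X(-21, K(-4)))/(-330 + 416) = (-169 + 100)/(-330 + 416) = -69/86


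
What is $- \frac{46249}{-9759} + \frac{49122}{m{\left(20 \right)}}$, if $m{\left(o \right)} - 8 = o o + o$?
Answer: $\frac{249588085}{2088426} \approx 119.51$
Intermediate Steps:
$m{\left(o \right)} = 8 + o + o^{2}$ ($m{\left(o \right)} = 8 + \left(o o + o\right) = 8 + \left(o^{2} + o\right) = 8 + \left(o + o^{2}\right) = 8 + o + o^{2}$)
$- \frac{46249}{-9759} + \frac{49122}{m{\left(20 \right)}} = - \frac{46249}{-9759} + \frac{49122}{8 + 20 + 20^{2}} = \left(-46249\right) \left(- \frac{1}{9759}\right) + \frac{49122}{8 + 20 + 400} = \frac{46249}{9759} + \frac{49122}{428} = \frac{46249}{9759} + 49122 \cdot \frac{1}{428} = \frac{46249}{9759} + \frac{24561}{214} = \frac{249588085}{2088426}$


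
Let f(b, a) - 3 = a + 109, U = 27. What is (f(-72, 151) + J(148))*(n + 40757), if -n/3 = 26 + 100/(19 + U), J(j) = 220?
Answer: 19644807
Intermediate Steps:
f(b, a) = 112 + a (f(b, a) = 3 + (a + 109) = 3 + (109 + a) = 112 + a)
n = -1944/23 (n = -3*(26 + 100/(19 + 27)) = -3*(26 + 100/46) = -3*(26 + (1/46)*100) = -3*(26 + 50/23) = -3*648/23 = -1944/23 ≈ -84.522)
(f(-72, 151) + J(148))*(n + 40757) = ((112 + 151) + 220)*(-1944/23 + 40757) = (263 + 220)*(935467/23) = 483*(935467/23) = 19644807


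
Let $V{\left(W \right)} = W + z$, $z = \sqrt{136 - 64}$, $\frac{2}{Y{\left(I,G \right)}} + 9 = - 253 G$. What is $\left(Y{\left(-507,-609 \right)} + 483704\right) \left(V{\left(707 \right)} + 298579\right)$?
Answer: $\frac{1858648560031497}{12839} + \frac{37261653937 \sqrt{2}}{12839} \approx 1.4477 \cdot 10^{11}$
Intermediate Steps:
$Y{\left(I,G \right)} = \frac{2}{-9 - 253 G}$
$z = 6 \sqrt{2}$ ($z = \sqrt{72} = 6 \sqrt{2} \approx 8.4853$)
$V{\left(W \right)} = W + 6 \sqrt{2}$
$\left(Y{\left(-507,-609 \right)} + 483704\right) \left(V{\left(707 \right)} + 298579\right) = \left(- \frac{2}{9 + 253 \left(-609\right)} + 483704\right) \left(\left(707 + 6 \sqrt{2}\right) + 298579\right) = \left(- \frac{2}{9 - 154077} + 483704\right) \left(299286 + 6 \sqrt{2}\right) = \left(- \frac{2}{-154068} + 483704\right) \left(299286 + 6 \sqrt{2}\right) = \left(\left(-2\right) \left(- \frac{1}{154068}\right) + 483704\right) \left(299286 + 6 \sqrt{2}\right) = \left(\frac{1}{77034} + 483704\right) \left(299286 + 6 \sqrt{2}\right) = \frac{37261653937 \left(299286 + 6 \sqrt{2}\right)}{77034} = \frac{1858648560031497}{12839} + \frac{37261653937 \sqrt{2}}{12839}$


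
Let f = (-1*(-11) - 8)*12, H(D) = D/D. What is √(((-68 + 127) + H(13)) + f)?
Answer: 4*√6 ≈ 9.7980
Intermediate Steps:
H(D) = 1
f = 36 (f = (11 - 8)*12 = 3*12 = 36)
√(((-68 + 127) + H(13)) + f) = √(((-68 + 127) + 1) + 36) = √((59 + 1) + 36) = √(60 + 36) = √96 = 4*√6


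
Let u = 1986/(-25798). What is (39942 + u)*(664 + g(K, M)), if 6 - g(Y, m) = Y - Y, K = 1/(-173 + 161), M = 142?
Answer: 345191279550/12899 ≈ 2.6761e+7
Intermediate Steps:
K = -1/12 (K = 1/(-12) = -1/12 ≈ -0.083333)
g(Y, m) = 6 (g(Y, m) = 6 - (Y - Y) = 6 - 1*0 = 6 + 0 = 6)
u = -993/12899 (u = 1986*(-1/25798) = -993/12899 ≈ -0.076983)
(39942 + u)*(664 + g(K, M)) = (39942 - 993/12899)*(664 + 6) = (515210865/12899)*670 = 345191279550/12899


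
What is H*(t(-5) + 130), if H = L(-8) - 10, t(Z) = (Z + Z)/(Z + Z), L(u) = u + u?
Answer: -3406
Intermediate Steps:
L(u) = 2*u
t(Z) = 1 (t(Z) = (2*Z)/((2*Z)) = (2*Z)*(1/(2*Z)) = 1)
H = -26 (H = 2*(-8) - 10 = -16 - 10 = -26)
H*(t(-5) + 130) = -26*(1 + 130) = -26*131 = -3406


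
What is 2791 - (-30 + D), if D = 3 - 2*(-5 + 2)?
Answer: 2812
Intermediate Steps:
D = 9 (D = 3 - 2*(-3) = 3 - 1*(-6) = 3 + 6 = 9)
2791 - (-30 + D) = 2791 - (-30 + 9) = 2791 - 1*(-21) = 2791 + 21 = 2812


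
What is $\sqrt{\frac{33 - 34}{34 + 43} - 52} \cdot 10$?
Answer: $\frac{30 i \sqrt{34265}}{77} \approx 72.12 i$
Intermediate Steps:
$\sqrt{\frac{33 - 34}{34 + 43} - 52} \cdot 10 = \sqrt{- \frac{1}{77} - 52} \cdot 10 = \sqrt{- \frac{4005}{77}} \cdot 10 = \frac{3 i \sqrt{34265}}{77} \cdot 10 = \frac{30 i \sqrt{34265}}{77}$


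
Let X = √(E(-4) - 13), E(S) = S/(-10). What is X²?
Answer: -63/5 ≈ -12.600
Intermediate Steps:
E(S) = -S/10 (E(S) = S*(-⅒) = -S/10)
X = 3*I*√35/5 (X = √(-⅒*(-4) - 13) = √(⅖ - 13) = √(-63/5) = 3*I*√35/5 ≈ 3.5496*I)
X² = (3*I*√35/5)² = -63/5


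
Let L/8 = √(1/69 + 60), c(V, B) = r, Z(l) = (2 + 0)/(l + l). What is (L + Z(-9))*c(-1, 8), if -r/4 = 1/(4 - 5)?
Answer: -4/9 + 32*√285729/69 ≈ 247.46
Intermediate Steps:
Z(l) = 1/l (Z(l) = 2/((2*l)) = 2*(1/(2*l)) = 1/l)
r = 4 (r = -4/(4 - 5) = -4/(-1) = -4*(-1) = 4)
c(V, B) = 4
L = 8*√285729/69 (L = 8*√(1/69 + 60) = 8*√(4141/69) = 8*(√285729/69) = 8*√285729/69 ≈ 61.975)
(L + Z(-9))*c(-1, 8) = (8*√285729/69 + 1/(-9))*4 = (8*√285729/69 - ⅑)*4 = (-⅑ + 8*√285729/69)*4 = -4/9 + 32*√285729/69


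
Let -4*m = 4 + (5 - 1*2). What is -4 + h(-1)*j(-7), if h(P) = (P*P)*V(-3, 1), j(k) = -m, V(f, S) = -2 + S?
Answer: -23/4 ≈ -5.7500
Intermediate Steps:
m = -7/4 (m = -(4 + (5 - 1*2))/4 = -(4 + (5 - 2))/4 = -(4 + 3)/4 = -¼*7 = -7/4 ≈ -1.7500)
j(k) = 7/4 (j(k) = -1*(-7/4) = 7/4)
h(P) = -P² (h(P) = (P*P)*(-2 + 1) = P²*(-1) = -P²)
-4 + h(-1)*j(-7) = -4 - 1*(-1)²*(7/4) = -4 - 1*1*(7/4) = -4 - 1*7/4 = -4 - 7/4 = -23/4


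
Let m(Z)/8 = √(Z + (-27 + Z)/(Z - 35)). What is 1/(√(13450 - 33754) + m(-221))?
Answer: -I/(√14082 + 12*√141) ≈ -0.0038291*I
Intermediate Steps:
m(Z) = 8*√(Z + (-27 + Z)/(-35 + Z)) (m(Z) = 8*√(Z + (-27 + Z)/(Z - 35)) = 8*√(Z + (-27 + Z)/(-35 + Z)))
1/(√(13450 - 33754) + m(-221)) = 1/(√(13450 - 33754) + 8*√((-27 - 221 - 221*(-35 - 221))/(-35 - 221))) = 1/(√(-20304) + 8*√((-27 - 221 - 221*(-256))/(-256))) = 1/(12*I*√141 + 8*√(-(-27 - 221 + 56576)/256)) = 1/(12*I*√141 + 8*√(-1/256*56328)) = 1/(12*I*√141 + 8*√(-7041/32)) = 1/(12*I*√141 + 8*(I*√14082/8)) = 1/(12*I*√141 + I*√14082) = 1/(I*√14082 + 12*I*√141)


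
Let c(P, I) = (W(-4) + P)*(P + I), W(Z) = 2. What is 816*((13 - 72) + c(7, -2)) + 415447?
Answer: 404023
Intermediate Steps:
c(P, I) = (2 + P)*(I + P) (c(P, I) = (2 + P)*(P + I) = (2 + P)*(I + P))
816*((13 - 72) + c(7, -2)) + 415447 = 816*((13 - 72) + (7² + 2*(-2) + 2*7 - 2*7)) + 415447 = 816*(-59 + (49 - 4 + 14 - 14)) + 415447 = 816*(-59 + 45) + 415447 = 816*(-14) + 415447 = -11424 + 415447 = 404023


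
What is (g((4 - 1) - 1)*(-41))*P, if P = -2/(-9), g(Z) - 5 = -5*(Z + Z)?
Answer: 410/3 ≈ 136.67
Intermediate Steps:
g(Z) = 5 - 10*Z (g(Z) = 5 - 5*(Z + Z) = 5 - 10*Z)
P = 2/9 (P = -2*(-1/9) = 2/9 ≈ 0.22222)
(g((4 - 1) - 1)*(-41))*P = ((5 - 10*((4 - 1) - 1))*(-41))*(2/9) = ((5 - 10*(3 - 1))*(-41))*(2/9) = ((5 - 10*2)*(-41))*(2/9) = ((5 - 20)*(-41))*(2/9) = -15*(-41)*(2/9) = 615*(2/9) = 410/3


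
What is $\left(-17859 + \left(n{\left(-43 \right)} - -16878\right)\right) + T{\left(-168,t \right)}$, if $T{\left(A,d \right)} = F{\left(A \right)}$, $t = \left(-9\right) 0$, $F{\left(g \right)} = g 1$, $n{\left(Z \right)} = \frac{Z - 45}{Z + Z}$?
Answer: $- \frac{49363}{43} \approx -1148.0$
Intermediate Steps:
$n{\left(Z \right)} = \frac{-45 + Z}{2 Z}$
$F{\left(g \right)} = g$
$t = 0$
$T{\left(A,d \right)} = A$
$\left(-17859 + \left(n{\left(-43 \right)} - -16878\right)\right) + T{\left(-168,t \right)} = \left(-17859 + \left(\frac{-45 - 43}{2 \left(-43\right)} - -16878\right)\right) - 168 = \left(-17859 + \left(\frac{1}{2} \left(- \frac{1}{43}\right) \left(-88\right) + 16878\right)\right) - 168 = \left(-17859 + \left(\frac{44}{43} + 16878\right)\right) - 168 = \left(-17859 + \frac{725798}{43}\right) - 168 = - \frac{42139}{43} - 168 = - \frac{49363}{43}$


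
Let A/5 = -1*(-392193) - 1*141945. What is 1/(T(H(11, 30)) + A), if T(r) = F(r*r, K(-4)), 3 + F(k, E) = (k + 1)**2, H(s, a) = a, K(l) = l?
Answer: 1/2063038 ≈ 4.8472e-7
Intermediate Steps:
A = 1251240 (A = 5*(-1*(-392193) - 1*141945) = 5*(392193 - 141945) = 5*250248 = 1251240)
F(k, E) = -3 + (1 + k)**2 (F(k, E) = -3 + (k + 1)**2 = -3 + (1 + k)**2)
T(r) = -3 + (1 + r**2)**2 (T(r) = -3 + (1 + r*r)**2 = -3 + (1 + r**2)**2)
1/(T(H(11, 30)) + A) = 1/((-3 + (1 + 30**2)**2) + 1251240) = 1/((-3 + (1 + 900)**2) + 1251240) = 1/((-3 + 901**2) + 1251240) = 1/((-3 + 811801) + 1251240) = 1/(811798 + 1251240) = 1/2063038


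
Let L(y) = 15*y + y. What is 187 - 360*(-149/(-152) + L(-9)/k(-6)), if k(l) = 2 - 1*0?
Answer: 489328/19 ≈ 25754.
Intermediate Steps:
k(l) = 2 (k(l) = 2 + 0 = 2)
L(y) = 16*y
187 - 360*(-149/(-152) + L(-9)/k(-6)) = 187 - 360*(-149/(-152) + (16*(-9))/2) = 187 - 360*(-149*(-1/152) - 144*1/2) = 187 - 360*(149/152 - 72) = 187 - 360*(-10795/152) = 187 + 485775/19 = 489328/19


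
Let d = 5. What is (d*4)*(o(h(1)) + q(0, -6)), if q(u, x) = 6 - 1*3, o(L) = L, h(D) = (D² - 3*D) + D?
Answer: 40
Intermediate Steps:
h(D) = D² - 2*D
q(u, x) = 3 (q(u, x) = 6 - 3 = 3)
(d*4)*(o(h(1)) + q(0, -6)) = (5*4)*(1*(-2 + 1) + 3) = 20*(1*(-1) + 3) = 20*(-1 + 3) = 20*2 = 40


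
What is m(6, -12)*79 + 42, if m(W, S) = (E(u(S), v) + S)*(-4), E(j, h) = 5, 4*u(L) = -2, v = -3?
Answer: 2254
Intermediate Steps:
u(L) = -½ (u(L) = (¼)*(-2) = -½)
m(W, S) = -20 - 4*S (m(W, S) = (5 + S)*(-4) = -20 - 4*S)
m(6, -12)*79 + 42 = (-20 - 4*(-12))*79 + 42 = (-20 + 48)*79 + 42 = 28*79 + 42 = 2212 + 42 = 2254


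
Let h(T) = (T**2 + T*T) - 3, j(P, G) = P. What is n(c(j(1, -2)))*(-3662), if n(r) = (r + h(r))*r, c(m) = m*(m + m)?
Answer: -51268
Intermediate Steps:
h(T) = -3 + 2*T**2 (h(T) = (T**2 + T**2) - 3 = 2*T**2 - 3 = -3 + 2*T**2)
c(m) = 2*m**2 (c(m) = m*(2*m) = 2*m**2)
n(r) = r*(-3 + r + 2*r**2) (n(r) = (r + (-3 + 2*r**2))*r = (-3 + r + 2*r**2)*r = r*(-3 + r + 2*r**2))
n(c(j(1, -2)))*(-3662) = ((2*1**2)*(-3 + 2*1**2 + 2*(2*1**2)**2))*(-3662) = ((2*1)*(-3 + 2*1 + 2*(2*1)**2))*(-3662) = (2*(-3 + 2 + 2*2**2))*(-3662) = (2*(-3 + 2 + 2*4))*(-3662) = (2*(-3 + 2 + 8))*(-3662) = (2*7)*(-3662) = 14*(-3662) = -51268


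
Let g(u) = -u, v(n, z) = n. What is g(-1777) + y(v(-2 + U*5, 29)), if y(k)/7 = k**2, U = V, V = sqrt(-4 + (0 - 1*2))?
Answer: 755 - 140*I*sqrt(6) ≈ 755.0 - 342.93*I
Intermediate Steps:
V = I*sqrt(6) (V = sqrt(-4 + (0 - 2)) = sqrt(-4 - 2) = sqrt(-6) = I*sqrt(6) ≈ 2.4495*I)
U = I*sqrt(6) ≈ 2.4495*I
y(k) = 7*k**2
g(-1777) + y(v(-2 + U*5, 29)) = -1*(-1777) + 7*(-2 + (I*sqrt(6))*5)**2 = 1777 + 7*(-2 + 5*I*sqrt(6))**2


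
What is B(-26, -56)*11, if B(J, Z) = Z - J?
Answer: -330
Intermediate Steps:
B(-26, -56)*11 = (-56 - 1*(-26))*11 = (-56 + 26)*11 = -30*11 = -330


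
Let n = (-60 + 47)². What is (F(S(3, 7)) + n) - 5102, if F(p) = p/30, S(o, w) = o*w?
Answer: -49323/10 ≈ -4932.3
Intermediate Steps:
n = 169 (n = (-13)² = 169)
F(p) = p/30 (F(p) = p*(1/30) = p/30)
(F(S(3, 7)) + n) - 5102 = ((3*7)/30 + 169) - 5102 = ((1/30)*21 + 169) - 5102 = (7/10 + 169) - 5102 = 1697/10 - 5102 = -49323/10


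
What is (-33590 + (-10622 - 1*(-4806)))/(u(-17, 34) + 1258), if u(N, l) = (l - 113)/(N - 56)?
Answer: -2876638/91913 ≈ -31.297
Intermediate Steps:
u(N, l) = (-113 + l)/(-56 + N)
(-33590 + (-10622 - 1*(-4806)))/(u(-17, 34) + 1258) = (-33590 + (-10622 - 1*(-4806)))/((-113 + 34)/(-56 - 17) + 1258) = (-33590 + (-10622 + 4806))/(-79/(-73) + 1258) = (-33590 - 5816)/(-1/73*(-79) + 1258) = -39406/(79/73 + 1258) = -39406/91913/73 = -39406*73/91913 = -2876638/91913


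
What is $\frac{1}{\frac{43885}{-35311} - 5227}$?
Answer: $- \frac{35311}{184614482} \approx -0.00019127$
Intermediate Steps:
$\frac{1}{\frac{43885}{-35311} - 5227} = \frac{1}{43885 \left(- \frac{1}{35311}\right) - 5227} = \frac{1}{- \frac{43885}{35311} - 5227} = \frac{1}{- \frac{184614482}{35311}} = - \frac{35311}{184614482}$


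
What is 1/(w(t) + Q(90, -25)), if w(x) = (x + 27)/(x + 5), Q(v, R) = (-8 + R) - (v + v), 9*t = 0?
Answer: -5/1038 ≈ -0.0048170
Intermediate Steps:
t = 0 (t = (1/9)*0 = 0)
Q(v, R) = -8 + R - 2*v (Q(v, R) = (-8 + R) - 2*v = -8 + R - 2*v)
w(x) = (27 + x)/(5 + x)
1/(w(t) + Q(90, -25)) = 1/((27 + 0)/(5 + 0) + (-8 - 25 - 2*90)) = 1/(27/5 + (-8 - 25 - 180)) = 1/((1/5)*27 - 213) = 1/(27/5 - 213) = 1/(-1038/5) = -5/1038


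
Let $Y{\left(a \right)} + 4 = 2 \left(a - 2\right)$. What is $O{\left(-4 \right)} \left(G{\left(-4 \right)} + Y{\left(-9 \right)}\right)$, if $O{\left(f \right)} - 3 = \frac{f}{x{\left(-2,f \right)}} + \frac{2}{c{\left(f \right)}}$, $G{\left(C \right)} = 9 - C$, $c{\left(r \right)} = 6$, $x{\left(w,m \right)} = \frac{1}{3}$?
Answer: $\frac{338}{3} \approx 112.67$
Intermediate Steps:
$x{\left(w,m \right)} = \frac{1}{3}$
$Y{\left(a \right)} = -8 + 2 a$ ($Y{\left(a \right)} = -4 + 2 \left(a - 2\right) = -4 + 2 \left(-2 + a\right) = -4 + \left(-4 + 2 a\right) = -8 + 2 a$)
$O{\left(f \right)} = \frac{10}{3} + 3 f$ ($O{\left(f \right)} = 3 + \left(f \frac{1}{\frac{1}{3}} + \frac{2}{6}\right) = 3 + \left(f 3 + 2 \cdot \frac{1}{6}\right) = 3 + \left(3 f + \frac{1}{3}\right) = 3 + \left(\frac{1}{3} + 3 f\right) = \frac{10}{3} + 3 f$)
$O{\left(-4 \right)} \left(G{\left(-4 \right)} + Y{\left(-9 \right)}\right) = \left(\frac{10}{3} + 3 \left(-4\right)\right) \left(\left(9 - -4\right) + \left(-8 + 2 \left(-9\right)\right)\right) = \left(\frac{10}{3} - 12\right) \left(\left(9 + 4\right) - 26\right) = - \frac{26 \left(13 - 26\right)}{3} = \left(- \frac{26}{3}\right) \left(-13\right) = \frac{338}{3}$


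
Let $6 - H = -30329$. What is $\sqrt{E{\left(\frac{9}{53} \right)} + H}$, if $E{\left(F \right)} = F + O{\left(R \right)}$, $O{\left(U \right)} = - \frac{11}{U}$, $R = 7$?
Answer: $\frac{\sqrt{4175146815}}{371} \approx 174.17$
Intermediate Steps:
$H = 30335$ ($H = 6 - -30329 = 6 + 30329 = 30335$)
$E{\left(F \right)} = - \frac{11}{7} + F$ ($E{\left(F \right)} = F - \frac{11}{7} = - \frac{11}{7} + F$)
$\sqrt{E{\left(\frac{9}{53} \right)} + H} = \sqrt{\left(- \frac{11}{7} + \frac{9}{53}\right) + 30335} = \sqrt{- \frac{520}{371} + 30335} = \sqrt{\frac{11253765}{371}} = \frac{\sqrt{4175146815}}{371}$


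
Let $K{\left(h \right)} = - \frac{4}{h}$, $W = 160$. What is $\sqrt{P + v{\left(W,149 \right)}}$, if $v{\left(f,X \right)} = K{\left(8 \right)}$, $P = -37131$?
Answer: $\frac{103 i \sqrt{14}}{2} \approx 192.7 i$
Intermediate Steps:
$v{\left(f,X \right)} = - \frac{1}{2}$ ($v{\left(f,X \right)} = - \frac{4}{8} = \left(-4\right) \frac{1}{8} = - \frac{1}{2}$)
$\sqrt{P + v{\left(W,149 \right)}} = \sqrt{-37131 - \frac{1}{2}} = \sqrt{- \frac{74263}{2}} = \frac{103 i \sqrt{14}}{2}$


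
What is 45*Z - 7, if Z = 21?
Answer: 938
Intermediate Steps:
45*Z - 7 = 45*21 - 7 = 945 - 7 = 938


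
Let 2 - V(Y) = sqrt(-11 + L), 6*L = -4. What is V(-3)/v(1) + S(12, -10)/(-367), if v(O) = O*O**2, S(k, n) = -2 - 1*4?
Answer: 740/367 - I*sqrt(105)/3 ≈ 2.0163 - 3.4156*I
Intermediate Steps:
S(k, n) = -6 (S(k, n) = -2 - 4 = -6)
v(O) = O**3
L = -2/3 (L = (1/6)*(-4) = -2/3 ≈ -0.66667)
V(Y) = 2 - I*sqrt(105)/3 (V(Y) = 2 - sqrt(-11 - 2/3) = 2 - sqrt(-35/3) = 2 - I*sqrt(105)/3)
V(-3)/v(1) + S(12, -10)/(-367) = (2 - I*sqrt(105)/3)/(1**3) - 6/(-367) = (2 - I*sqrt(105)/3)/1 - 6*(-1/367) = (2 - I*sqrt(105)/3)*1 + 6/367 = (2 - I*sqrt(105)/3) + 6/367 = 740/367 - I*sqrt(105)/3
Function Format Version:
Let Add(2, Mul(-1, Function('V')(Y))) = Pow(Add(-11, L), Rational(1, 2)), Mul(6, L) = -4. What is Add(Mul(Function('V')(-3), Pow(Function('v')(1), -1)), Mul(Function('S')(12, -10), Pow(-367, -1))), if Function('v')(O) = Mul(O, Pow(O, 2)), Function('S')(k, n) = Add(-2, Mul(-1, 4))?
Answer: Add(Rational(740, 367), Mul(Rational(-1, 3), I, Pow(105, Rational(1, 2)))) ≈ Add(2.0163, Mul(-3.4156, I))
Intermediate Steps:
Function('S')(k, n) = -6 (Function('S')(k, n) = Add(-2, -4) = -6)
Function('v')(O) = Pow(O, 3)
L = Rational(-2, 3) (L = Mul(Rational(1, 6), -4) = Rational(-2, 3) ≈ -0.66667)
Function('V')(Y) = Add(2, Mul(Rational(-1, 3), I, Pow(105, Rational(1, 2)))) (Function('V')(Y) = Add(2, Mul(-1, Pow(Add(-11, Rational(-2, 3)), Rational(1, 2)))) = Add(2, Mul(-1, Pow(Rational(-35, 3), Rational(1, 2)))) = Add(2, Mul(-1, Mul(Rational(1, 3), I, Pow(105, Rational(1, 2))))) = Add(2, Mul(Rational(-1, 3), I, Pow(105, Rational(1, 2)))))
Add(Mul(Function('V')(-3), Pow(Function('v')(1), -1)), Mul(Function('S')(12, -10), Pow(-367, -1))) = Add(Mul(Add(2, Mul(Rational(-1, 3), I, Pow(105, Rational(1, 2)))), Pow(Pow(1, 3), -1)), Mul(-6, Pow(-367, -1))) = Add(Mul(Add(2, Mul(Rational(-1, 3), I, Pow(105, Rational(1, 2)))), Pow(1, -1)), Mul(-6, Rational(-1, 367))) = Add(Mul(Add(2, Mul(Rational(-1, 3), I, Pow(105, Rational(1, 2)))), 1), Rational(6, 367)) = Add(Add(2, Mul(Rational(-1, 3), I, Pow(105, Rational(1, 2)))), Rational(6, 367)) = Add(Rational(740, 367), Mul(Rational(-1, 3), I, Pow(105, Rational(1, 2))))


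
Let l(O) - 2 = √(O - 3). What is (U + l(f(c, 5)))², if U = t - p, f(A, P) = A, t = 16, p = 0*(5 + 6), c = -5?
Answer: 316 + 72*I*√2 ≈ 316.0 + 101.82*I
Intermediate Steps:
p = 0 (p = 0*11 = 0)
l(O) = 2 + √(-3 + O) (l(O) = 2 + √(O - 3) = 2 + √(-3 + O))
U = 16 (U = 16 - 1*0 = 16 + 0 = 16)
(U + l(f(c, 5)))² = (16 + (2 + √(-3 - 5)))² = (16 + (2 + √(-8)))² = (16 + (2 + 2*I*√2))² = (18 + 2*I*√2)²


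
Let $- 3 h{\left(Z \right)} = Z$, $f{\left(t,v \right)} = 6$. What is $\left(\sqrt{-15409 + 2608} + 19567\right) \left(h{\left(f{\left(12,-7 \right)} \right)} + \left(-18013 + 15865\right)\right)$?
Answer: $-42069050 - 2150 i \sqrt{12801} \approx -4.2069 \cdot 10^{7} - 2.4325 \cdot 10^{5} i$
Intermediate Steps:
$h{\left(Z \right)} = - \frac{Z}{3}$
$\left(\sqrt{-15409 + 2608} + 19567\right) \left(h{\left(f{\left(12,-7 \right)} \right)} + \left(-18013 + 15865\right)\right) = \left(\sqrt{-15409 + 2608} + 19567\right) \left(\left(- \frac{1}{3}\right) 6 + \left(-18013 + 15865\right)\right) = \left(\sqrt{-12801} + 19567\right) \left(-2 - 2148\right) = \left(i \sqrt{12801} + 19567\right) \left(-2150\right) = \left(19567 + i \sqrt{12801}\right) \left(-2150\right) = -42069050 - 2150 i \sqrt{12801}$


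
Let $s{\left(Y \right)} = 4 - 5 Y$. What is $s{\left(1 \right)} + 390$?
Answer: $389$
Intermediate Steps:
$s{\left(1 \right)} + 390 = \left(4 - 5\right) + 390 = -1 + 390 = 389$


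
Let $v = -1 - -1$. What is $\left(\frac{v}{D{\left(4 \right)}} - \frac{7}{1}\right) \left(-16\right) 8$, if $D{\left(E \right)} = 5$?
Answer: $896$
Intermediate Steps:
$v = 0$ ($v = -1 + 1 = 0$)
$\left(\frac{v}{D{\left(4 \right)}} - \frac{7}{1}\right) \left(-16\right) 8 = \left(\frac{0}{5} - \frac{7}{1}\right) \left(-16\right) 8 = \left(0 \cdot \frac{1}{5} - 7\right) \left(-16\right) 8 = \left(0 - 7\right) \left(-16\right) 8 = \left(-7\right) \left(-16\right) 8 = 112 \cdot 8 = 896$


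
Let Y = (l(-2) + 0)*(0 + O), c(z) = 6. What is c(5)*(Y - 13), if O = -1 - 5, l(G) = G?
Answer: -6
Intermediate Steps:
O = -6
Y = 12 (Y = (-2 + 0)*(0 - 6) = -2*(-6) = 12)
c(5)*(Y - 13) = 6*(12 - 13) = 6*(-1) = -6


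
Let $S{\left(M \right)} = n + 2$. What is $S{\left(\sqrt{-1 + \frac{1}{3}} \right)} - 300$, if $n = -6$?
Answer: $-304$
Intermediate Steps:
$S{\left(M \right)} = -4$ ($S{\left(M \right)} = -6 + 2 = -4$)
$S{\left(\sqrt{-1 + \frac{1}{3}} \right)} - 300 = -4 - 300 = -304$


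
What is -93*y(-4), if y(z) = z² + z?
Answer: -1116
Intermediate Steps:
y(z) = z + z²
-93*y(-4) = -(-372)*(1 - 4) = -(-372)*(-3) = -93*12 = -1116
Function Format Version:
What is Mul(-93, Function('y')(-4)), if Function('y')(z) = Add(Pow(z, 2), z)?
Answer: -1116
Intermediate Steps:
Function('y')(z) = Add(z, Pow(z, 2))
Mul(-93, Function('y')(-4)) = Mul(-93, Mul(-4, Add(1, -4))) = Mul(-93, Mul(-4, -3)) = Mul(-93, 12) = -1116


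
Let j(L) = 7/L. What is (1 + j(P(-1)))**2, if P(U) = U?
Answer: 36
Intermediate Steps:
(1 + j(P(-1)))**2 = (1 + 7/(-1))**2 = (1 + 7*(-1))**2 = (1 - 7)**2 = (-6)**2 = 36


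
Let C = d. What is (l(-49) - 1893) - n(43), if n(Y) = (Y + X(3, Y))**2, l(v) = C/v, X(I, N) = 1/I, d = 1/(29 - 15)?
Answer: -23280791/6174 ≈ -3770.8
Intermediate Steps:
d = 1/14 ≈ 0.071429
C = 1/14 ≈ 0.071429
l(v) = 1/(14*v)
n(Y) = (1/3 + Y)**2 (n(Y) = (Y + 1/3)**2 = (1/3 + Y)**2)
(l(-49) - 1893) - n(43) = ((1/14)/(-49) - 1893) - (1 + 3*43)**2/9 = ((1/14)*(-1/49) - 1893) - (1 + 129)**2/9 = (-1/686 - 1893) - 130**2/9 = -1298599/686 - 16900/9 = -23280791/6174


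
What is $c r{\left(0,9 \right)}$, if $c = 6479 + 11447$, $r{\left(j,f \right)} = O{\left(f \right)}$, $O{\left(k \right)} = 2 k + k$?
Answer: $484002$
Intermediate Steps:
$O{\left(k \right)} = 3 k$
$r{\left(j,f \right)} = 3 f$
$c = 17926$
$c r{\left(0,9 \right)} = 17926 \cdot 3 \cdot 9 = 17926 \cdot 27 = 484002$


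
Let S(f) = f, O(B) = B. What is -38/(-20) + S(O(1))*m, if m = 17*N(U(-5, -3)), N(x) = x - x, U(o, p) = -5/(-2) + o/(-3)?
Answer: 19/10 ≈ 1.9000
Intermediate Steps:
U(o, p) = 5/2 - o/3 (U(o, p) = -5*(-½) + o*(-⅓) = 5/2 - o/3)
N(x) = 0
m = 0 (m = 17*0 = 0)
-38/(-20) + S(O(1))*m = -38/(-20) + 1*0 = -38*(-1/20) + 0 = 19/10 + 0 = 19/10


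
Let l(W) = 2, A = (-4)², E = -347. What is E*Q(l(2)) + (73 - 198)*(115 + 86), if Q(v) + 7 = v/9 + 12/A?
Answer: -829201/36 ≈ -23033.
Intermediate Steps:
A = 16
Q(v) = -25/4 + v/9 (Q(v) = -7 + (v/9 + 12/16) = -7 + (v*(⅑) + 12*(1/16)) = -7 + (v/9 + ¾) = -7 + (¾ + v/9) = -25/4 + v/9)
E*Q(l(2)) + (73 - 198)*(115 + 86) = -347*(-25/4 + (⅑)*2) + (73 - 198)*(115 + 86) = -347*(-25/4 + 2/9) - 125*201 = -347*(-217/36) - 25125 = 75299/36 - 25125 = -829201/36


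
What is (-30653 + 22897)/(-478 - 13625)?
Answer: 7756/14103 ≈ 0.54995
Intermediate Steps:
(-30653 + 22897)/(-478 - 13625) = -7756/(-14103) = -7756*(-1/14103) = 7756/14103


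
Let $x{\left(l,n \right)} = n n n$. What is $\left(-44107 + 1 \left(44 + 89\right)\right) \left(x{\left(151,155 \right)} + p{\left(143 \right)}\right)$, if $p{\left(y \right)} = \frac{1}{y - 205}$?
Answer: $- \frac{5076364034763}{31} \approx -1.6375 \cdot 10^{11}$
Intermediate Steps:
$p{\left(y \right)} = \frac{1}{-205 + y}$
$x{\left(l,n \right)} = n^{3}$ ($x{\left(l,n \right)} = n^{2} n = n^{3}$)
$\left(-44107 + 1 \left(44 + 89\right)\right) \left(x{\left(151,155 \right)} + p{\left(143 \right)}\right) = \left(-44107 + 1 \left(44 + 89\right)\right) \left(155^{3} + \frac{1}{-205 + 143}\right) = \left(-44107 + 1 \cdot 133\right) \left(3723875 + \frac{1}{-62}\right) = \left(-44107 + 133\right) \left(3723875 - \frac{1}{62}\right) = \left(-43974\right) \frac{230880249}{62} = - \frac{5076364034763}{31}$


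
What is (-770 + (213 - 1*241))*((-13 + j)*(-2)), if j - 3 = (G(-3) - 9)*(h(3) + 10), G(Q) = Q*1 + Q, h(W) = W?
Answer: -327180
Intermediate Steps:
G(Q) = 2*Q (G(Q) = Q + Q = 2*Q)
j = -192 (j = 3 + (2*(-3) - 9)*(3 + 10) = 3 + (-6 - 9)*13 = 3 - 15*13 = 3 - 195 = -192)
(-770 + (213 - 1*241))*((-13 + j)*(-2)) = (-770 + (213 - 1*241))*((-13 - 192)*(-2)) = (-770 + (213 - 241))*(-205*(-2)) = (-770 - 28)*410 = -798*410 = -327180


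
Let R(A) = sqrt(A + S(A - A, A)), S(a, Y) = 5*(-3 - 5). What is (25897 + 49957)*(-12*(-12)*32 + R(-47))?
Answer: 349535232 + 75854*I*sqrt(87) ≈ 3.4954e+8 + 7.0752e+5*I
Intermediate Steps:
S(a, Y) = -40 (S(a, Y) = 5*(-8) = -40)
R(A) = sqrt(-40 + A) (R(A) = sqrt(A - 40) = sqrt(-40 + A))
(25897 + 49957)*(-12*(-12)*32 + R(-47)) = (25897 + 49957)*(-12*(-12)*32 + sqrt(-40 - 47)) = 75854*(144*32 + sqrt(-87)) = 75854*(4608 + I*sqrt(87)) = 349535232 + 75854*I*sqrt(87)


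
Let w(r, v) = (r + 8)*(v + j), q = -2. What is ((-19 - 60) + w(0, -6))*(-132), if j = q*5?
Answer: 27324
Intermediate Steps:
j = -10 (j = -2*5 = -10)
w(r, v) = (-10 + v)*(8 + r) (w(r, v) = (r + 8)*(v - 10) = (8 + r)*(-10 + v) = (-10 + v)*(8 + r))
((-19 - 60) + w(0, -6))*(-132) = ((-19 - 60) + (-80 - 10*0 + 8*(-6) + 0*(-6)))*(-132) = (-79 + (-80 + 0 - 48 + 0))*(-132) = (-79 - 128)*(-132) = -207*(-132) = 27324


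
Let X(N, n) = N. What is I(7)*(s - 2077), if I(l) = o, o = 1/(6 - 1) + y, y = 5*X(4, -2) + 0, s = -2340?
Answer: -446117/5 ≈ -89223.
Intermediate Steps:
y = 20 (y = 5*4 + 0 = 20 + 0 = 20)
o = 101/5 (o = 1/(6 - 1) + 20 = 1/5 + 20 = 101/5 ≈ 20.200)
I(l) = 101/5
I(7)*(s - 2077) = 101*(-2340 - 2077)/5 = (101/5)*(-4417) = -446117/5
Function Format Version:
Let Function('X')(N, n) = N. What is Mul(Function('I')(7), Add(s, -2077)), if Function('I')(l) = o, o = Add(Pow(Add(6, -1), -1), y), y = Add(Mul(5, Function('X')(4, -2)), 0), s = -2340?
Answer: Rational(-446117, 5) ≈ -89223.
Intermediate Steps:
y = 20 (y = Add(Mul(5, 4), 0) = Add(20, 0) = 20)
o = Rational(101, 5) (o = Add(Pow(Add(6, -1), -1), 20) = Add(Pow(5, -1), 20) = Add(Rational(1, 5), 20) = Rational(101, 5) ≈ 20.200)
Function('I')(l) = Rational(101, 5)
Mul(Function('I')(7), Add(s, -2077)) = Mul(Rational(101, 5), Add(-2340, -2077)) = Mul(Rational(101, 5), -4417) = Rational(-446117, 5)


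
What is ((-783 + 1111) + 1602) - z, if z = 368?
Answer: 1562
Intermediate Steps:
((-783 + 1111) + 1602) - z = ((-783 + 1111) + 1602) - 1*368 = (328 + 1602) - 368 = 1930 - 368 = 1562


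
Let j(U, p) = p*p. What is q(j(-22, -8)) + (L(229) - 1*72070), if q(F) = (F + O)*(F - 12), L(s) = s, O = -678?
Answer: -103769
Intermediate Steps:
j(U, p) = p**2
q(F) = (-678 + F)*(-12 + F) (q(F) = (F - 678)*(F - 12) = (-678 + F)*(-12 + F))
q(j(-22, -8)) + (L(229) - 1*72070) = (8136 + ((-8)**2)**2 - 690*(-8)**2) + (229 - 1*72070) = (8136 + 64**2 - 690*64) + (229 - 72070) = (8136 + 4096 - 44160) - 71841 = -31928 - 71841 = -103769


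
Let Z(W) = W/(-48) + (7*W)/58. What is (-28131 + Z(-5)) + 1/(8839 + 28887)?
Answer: -738657102865/26257296 ≈ -28132.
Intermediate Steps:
Z(W) = 139*W/1392 (Z(W) = W*(-1/48) + (7*W)*(1/58) = -W/48 + 7*W/58 = 139*W/1392)
(-28131 + Z(-5)) + 1/(8839 + 28887) = (-28131 + (139/1392)*(-5)) + 1/(8839 + 28887) = (-28131 - 695/1392) + 1/37726 = -39159047/1392 + 1/37726 = -738657102865/26257296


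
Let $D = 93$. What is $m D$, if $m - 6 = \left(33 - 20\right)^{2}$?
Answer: $16275$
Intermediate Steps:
$m = 175$ ($m = 6 + \left(33 - 20\right)^{2} = 6 + 13^{2} = 6 + 169 = 175$)
$m D = 175 \cdot 93 = 16275$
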